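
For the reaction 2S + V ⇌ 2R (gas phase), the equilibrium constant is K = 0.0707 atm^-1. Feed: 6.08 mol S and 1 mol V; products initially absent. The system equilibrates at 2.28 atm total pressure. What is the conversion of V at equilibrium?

Take 1 mol V as basis and let X be its fractional conversion, so ξ = X.
Species balance: n_S = 6.08 − 2X; n_V = 1 − X; n_R = 2X.
n_T = Σnᵢ = 7.08 − X.
y_i = n_i/n_T, p_i = y_i·P. K = p_R^2 / (p_S^2 p_V).
Equating to 0.0707 atm^-1 and solving on 0 < X < 1: X = 0.339.

X = 0.339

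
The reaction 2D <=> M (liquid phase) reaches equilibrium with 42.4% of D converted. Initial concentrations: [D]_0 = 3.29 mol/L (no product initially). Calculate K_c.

Let X = conversion of D.
Concentrations: [D] = 3.29 − 3.29X; [M] = 1.65X.
At X = 0.424: [D] = 1.9, [M] = 0.697.
K_c = [M] / ([D]^2) = 0.194 L/mol.

K_c = 0.194 L/mol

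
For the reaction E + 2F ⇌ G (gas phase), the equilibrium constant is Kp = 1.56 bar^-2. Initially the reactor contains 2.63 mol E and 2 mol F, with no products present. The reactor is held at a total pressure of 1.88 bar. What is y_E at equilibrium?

y_E = 0.592

Take 2 mol F as basis and let X be its fractional conversion, so ξ = X.
Moles: n_E = 2.63 − X; n_F = 2 − 2X; n_G = X.
Summing: n_T = 4.63 − 2X.
Mole fractions y_i = n_i/n_T; Kp = p_G / (p_E p_F^2) with p_i = y_i·P.
Equating to 1.56 bar^-2 and solving on 0 < X < 1: X = 0.602.
Then n_E = 2.03, n_T = 3.43, so y_E = 0.592.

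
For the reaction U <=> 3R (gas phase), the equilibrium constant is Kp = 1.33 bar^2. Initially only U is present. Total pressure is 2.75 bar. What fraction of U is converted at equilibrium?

X = 0.219

Take 1 mol U as basis and let X be its fractional conversion, so ξ = X.
Moles: n_U = 1 − X; n_R = 3X.
Summing: n_T = 1 + 2X.
With p_i = (n_i/n_T)P, Kp = p_R^3 / (p_U).
Equating to 1.33 bar^2 and solving on 0 < X < 1: X = 0.219.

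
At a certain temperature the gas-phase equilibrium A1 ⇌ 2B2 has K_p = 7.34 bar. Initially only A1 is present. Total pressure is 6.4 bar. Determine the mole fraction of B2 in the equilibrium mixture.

Basis: 1 mol A1 initially; let X = conversion of A1. Extent ξ = X.
At extent ξ: n_A1 = 1 − X; n_B2 = 2X.
Total moles n_T = 1 + X.
y_i = n_i/n_T, p_i = y_i·P. K_p = p_B2^2 / (p_A1).
This yields a degree-2 equation in X; solving on (0,1), X = 0.472.
Then n_B2 = 0.944, n_T = 1.47, so y_B2 = 0.641.

y_B2 = 0.641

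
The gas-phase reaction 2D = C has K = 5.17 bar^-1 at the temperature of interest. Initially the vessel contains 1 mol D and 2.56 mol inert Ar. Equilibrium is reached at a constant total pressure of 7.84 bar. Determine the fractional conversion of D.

X = 0.821

Take 1 mol D as basis and let X be its fractional conversion, so ξ = 0.5X.
Species balance: n_D = 1 − X; n_C = 0.5X; n_I = 2.56 (inert).
n_T = Σnᵢ = 3.56 − 0.5X.
y_i = n_i/n_T, p_i = y_i·P. K = p_C / (p_D^2).
Setting this equal to 5.17 bar^-1 and taking the physical root (0 < X < 1) gives X = 0.821.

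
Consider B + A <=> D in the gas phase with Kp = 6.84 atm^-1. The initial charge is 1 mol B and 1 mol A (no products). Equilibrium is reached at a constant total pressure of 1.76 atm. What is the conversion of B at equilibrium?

X = 0.723

Take 1 mol B as basis and let X be its fractional conversion, so ξ = X.
Species balance: n_B = 1 − X; n_A = 1 − X; n_D = X.
Total moles n_T = 2 − X.
With p_i = (n_i/n_T)P, Kp = p_D / (p_B p_A).
This yields a degree-2 equation in X; solving on (0,1), X = 0.723.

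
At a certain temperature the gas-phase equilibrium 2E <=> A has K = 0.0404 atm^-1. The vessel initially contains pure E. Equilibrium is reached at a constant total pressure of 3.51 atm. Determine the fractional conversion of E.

Basis: 1 mol E initially; let X = conversion of E. Extent ξ = 0.5X.
At extent ξ: n_E = 1 − X; n_A = 0.5X.
n_T = Σnᵢ = 1 − 0.5X.
Mole fractions y_i = n_i/n_T; K = p_A / (p_E^2) with p_i = y_i·P.
Equating to 0.0404 atm^-1 and solving on 0 < X < 1: X = 0.201.

X = 0.201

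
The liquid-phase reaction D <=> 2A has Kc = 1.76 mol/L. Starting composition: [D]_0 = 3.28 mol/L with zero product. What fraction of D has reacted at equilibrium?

Let X = conversion of D; extent ξ = 3.28·X mol/L.
Concentrations: [D] = 3.28 − 3.28X; [A] = 6.56X.
Kc = [A]^2 / ([D]).
Equating to 1.76 mol/L: the physical root is X = 0.305.

X = 0.305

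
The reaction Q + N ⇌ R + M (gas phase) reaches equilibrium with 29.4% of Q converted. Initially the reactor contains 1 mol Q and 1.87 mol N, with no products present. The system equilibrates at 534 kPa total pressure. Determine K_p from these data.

Take 1 mol Q as basis and let X be its fractional conversion, so ξ = X.
Species balance: n_Q = 1 − X; n_N = 1.87 − X; n_R = X; n_M = X.
Total moles n_T = 2.87 (Δν = 0, constant).
At X = 0.294: n_Q = 0.706, n_N = 1.58, n_R = 0.294, n_M = 0.294, n_T = 2.87.
p_i = (n_i/n_T)·P. K_p = p_R p_M / (p_Q p_N) = 0.0777.

K_p = 0.0777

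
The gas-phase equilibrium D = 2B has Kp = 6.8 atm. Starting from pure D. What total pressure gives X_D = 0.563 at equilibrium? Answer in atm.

Let X = conversion of D (basis 1 mol D); extent of reaction ξ = X.
Moles: n_D = 1 − X; n_B = 2X.
Total moles n_T = 1 + X.
Kp = p_B^2 / (p_D) with p_i = (n_i/n_T)·P.
At X = 0.563: the mole-fraction product g(X) = Π y_i^ν_i = 1.856. Since Kp = g(X)·P^{1}, P = (Kp/g)^(1/1) = (6.8/1.856)^(1/1) = 3.66 atm.

P = 3.66 atm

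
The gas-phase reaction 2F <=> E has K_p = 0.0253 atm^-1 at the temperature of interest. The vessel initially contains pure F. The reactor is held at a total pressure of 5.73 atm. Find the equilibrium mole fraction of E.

y_E = 0.114

Basis: 1 mol F initially; let X = conversion of F. Extent ξ = 0.5X.
Moles: n_F = 1 − X; n_E = 0.5X.
Total moles n_T = 1 − 0.5X.
Mole fractions y_i = n_i/n_T; K_p = p_E / (p_F^2) with p_i = y_i·P.
Setting this equal to 0.0253 atm^-1 and taking the physical root (0 < X < 1) gives X = 0.204.
Then n_E = 0.102, n_T = 0.898, so y_E = 0.114.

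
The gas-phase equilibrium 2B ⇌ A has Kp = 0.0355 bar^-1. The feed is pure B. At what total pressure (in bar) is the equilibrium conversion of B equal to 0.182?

P = 3.48 bar

Basis: 1 mol B initially; let X = conversion of B. Extent ξ = 0.5X.
Mole table: n_B = 1 − X; n_A = 0.5X.
n_T = Σnᵢ = 1 − 0.5X.
Kp = p_A / (p_B^2) with p_i = (n_i/n_T)·P.
At X = 0.182: the mole-fraction product g(X) = Π y_i^ν_i = 0.1236. Since Kp = g(X)·P^{-1}, P = (g/Kp)^(1/1) = (0.1236/0.0355)^(1/1) = 3.48 bar.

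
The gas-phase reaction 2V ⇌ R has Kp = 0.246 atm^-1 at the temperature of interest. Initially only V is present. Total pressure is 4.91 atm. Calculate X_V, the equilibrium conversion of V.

Take 1 mol V as basis and let X be its fractional conversion, so ξ = 0.5X.
Moles: n_V = 1 − X; n_R = 0.5X.
n_T = Σnᵢ = 1 − 0.5X.
Mole fractions y_i = n_i/n_T; Kp = p_R / (p_V^2) with p_i = y_i·P.
Equating to 0.246 atm^-1 and solving on 0 < X < 1: X = 0.586.

X = 0.586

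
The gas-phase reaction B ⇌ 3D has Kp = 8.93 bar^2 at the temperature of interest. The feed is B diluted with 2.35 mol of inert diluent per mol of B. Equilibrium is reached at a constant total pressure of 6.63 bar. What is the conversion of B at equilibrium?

X = 0.424

Take 1 mol B as basis and let X be its fractional conversion, so ξ = X.
Moles: n_B = 1 − X; n_D = 3X; n_I = 2.35 (inert).
Summing: n_T = 3.35 + 2X.
y_i = n_i/n_T, p_i = y_i·P. Kp = p_D^3 / (p_B).
Setting this equal to 8.93 bar^2 and taking the physical root (0 < X < 1) gives X = 0.424.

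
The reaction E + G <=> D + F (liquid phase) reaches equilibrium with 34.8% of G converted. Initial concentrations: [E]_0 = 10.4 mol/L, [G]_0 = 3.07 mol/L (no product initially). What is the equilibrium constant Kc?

Let X = conversion of G.
Concentrations: [E] = 10.4 − 3.07X; [G] = 3.07 − 3.07X; [D] = 3.07X; [F] = 3.07X.
At X = 0.348: [E] = 9.33, [G] = 2, [D] = 1.07, [F] = 1.07.
Kc = [D] [F] / ([E] [G]) = 0.0611.

Kc = 0.0611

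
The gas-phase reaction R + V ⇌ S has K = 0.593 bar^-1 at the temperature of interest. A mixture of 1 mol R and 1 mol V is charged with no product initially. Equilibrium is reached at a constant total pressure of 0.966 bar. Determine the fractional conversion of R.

Basis: 1 mol R initially; let X = conversion of R. Extent ξ = X.
Species balance: n_R = 1 − X; n_V = 1 − X; n_S = X.
n_T = Σnᵢ = 2 − X.
y_i = n_i/n_T, p_i = y_i·P. K = p_S / (p_R p_V).
Substituting and setting equal to 0.593 bar^-1 gives a polynomial in X; the root in (0,1) is X = 0.203.

X = 0.203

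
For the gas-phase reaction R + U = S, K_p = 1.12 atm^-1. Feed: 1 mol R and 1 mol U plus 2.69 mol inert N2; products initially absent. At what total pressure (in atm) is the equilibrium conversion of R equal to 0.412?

Let X = conversion of R (basis 1 mol R); extent of reaction ξ = X.
Species balance: n_R = 1 − X; n_U = 1 − X; n_S = X; n_I = 2.69 (inert).
n_T = Σnᵢ = 4.69 − X.
K_p = p_S / (p_R p_U) with p_i = (n_i/n_T)·P.
At X = 0.412: the mole-fraction product g(X) = Π y_i^ν_i = 5.098. Since K_p = g(X)·P^{-1}, P = (g/K_p)^(1/1) = (5.098/1.12)^(1/1) = 4.55 atm.

P = 4.55 atm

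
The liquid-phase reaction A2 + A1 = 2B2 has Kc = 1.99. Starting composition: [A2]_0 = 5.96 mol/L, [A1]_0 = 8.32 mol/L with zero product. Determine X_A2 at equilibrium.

Let X = conversion of A2; extent ξ = 5.96·X mol/L.
Concentrations: [A2] = 5.96 − 5.96X; [A1] = 8.32 − 5.96X; [B2] = 11.9X.
Kc = [B2]^2 / ([A2] [A1]).
This equals 1.99 at X = 0.484 (the root in 0 < X < 1).

X = 0.484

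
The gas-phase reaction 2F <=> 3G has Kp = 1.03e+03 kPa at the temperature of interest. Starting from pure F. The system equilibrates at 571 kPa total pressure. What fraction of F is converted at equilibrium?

Let X = conversion of F (basis 1 mol F); extent of reaction ξ = 0.5X.
At extent ξ: n_F = 1 − X; n_G = 1.5X.
n_T = Σnᵢ = 1 + 0.5X.
y_i = n_i/n_T, p_i = y_i·P. Kp = p_G^3 / (p_F^2).
Setting this equal to 1.03e+03 kPa and taking the physical root (0 < X < 1) gives X = 0.530.

X = 0.530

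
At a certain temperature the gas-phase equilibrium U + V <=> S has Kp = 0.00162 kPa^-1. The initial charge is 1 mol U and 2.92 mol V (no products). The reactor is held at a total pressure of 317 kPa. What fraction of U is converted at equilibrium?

X = 0.272

Basis: 1 mol U initially; let X = conversion of U. Extent ξ = X.
Species balance: n_U = 1 − X; n_V = 2.92 − X; n_S = X.
n_T = Σnᵢ = 3.92 − X.
With p_i = (n_i/n_T)P, Kp = p_S / (p_U p_V).
This yields a degree-2 equation in X; solving on (0,1), X = 0.272.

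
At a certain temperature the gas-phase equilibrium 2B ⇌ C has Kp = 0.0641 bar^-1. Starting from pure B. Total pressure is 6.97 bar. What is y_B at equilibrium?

Basis: 1 mol B initially; let X = conversion of B. Extent ξ = 0.5X.
At extent ξ: n_B = 1 − X; n_C = 0.5X.
n_T = Σnᵢ = 1 − 0.5X.
Mole fractions y_i = n_i/n_T; Kp = p_C / (p_B^2) with p_i = y_i·P.
This yields a degree-2 equation in X; solving on (0,1), X = 0.401.
Then n_B = 0.599, n_T = 0.799, so y_B = 0.749.

y_B = 0.749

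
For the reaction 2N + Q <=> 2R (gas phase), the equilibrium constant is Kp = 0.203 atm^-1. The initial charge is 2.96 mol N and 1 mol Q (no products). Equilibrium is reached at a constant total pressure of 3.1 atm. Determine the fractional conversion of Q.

Take 1 mol Q as basis and let X be its fractional conversion, so ξ = X.
Moles: n_N = 2.96 − 2X; n_Q = 1 − X; n_R = 2X.
Summing: n_T = 3.96 − X.
With p_i = (n_i/n_T)P, Kp = p_R^2 / (p_N^2 p_Q).
This yields a degree-3 equation in X; solving on (0,1), X = 0.369.

X = 0.369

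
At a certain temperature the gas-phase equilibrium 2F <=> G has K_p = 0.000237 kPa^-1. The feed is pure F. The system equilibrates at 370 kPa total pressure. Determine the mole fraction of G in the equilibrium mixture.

Basis: 1 mol F initially; let X = conversion of F. Extent ξ = 0.5X.
At extent ξ: n_F = 1 − X; n_G = 0.5X.
Summing: n_T = 1 − 0.5X.
With p_i = (n_i/n_T)P, K_p = p_G / (p_F^2).
Setting this equal to 0.000237 kPa^-1 and taking the physical root (0 < X < 1) gives X = 0.140.
Then n_G = 0.0698, n_T = 0.93, so y_G = 0.075.

y_G = 0.075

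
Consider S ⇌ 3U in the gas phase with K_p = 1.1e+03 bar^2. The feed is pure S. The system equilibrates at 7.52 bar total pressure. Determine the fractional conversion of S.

X = 0.877

Basis: 1 mol S initially; let X = conversion of S. Extent ξ = X.
Species balance: n_S = 1 − X; n_U = 3X.
n_T = Σnᵢ = 1 + 2X.
y_i = n_i/n_T, p_i = y_i·P. K_p = p_U^3 / (p_S).
This yields a degree-3 equation in X; solving on (0,1), X = 0.877.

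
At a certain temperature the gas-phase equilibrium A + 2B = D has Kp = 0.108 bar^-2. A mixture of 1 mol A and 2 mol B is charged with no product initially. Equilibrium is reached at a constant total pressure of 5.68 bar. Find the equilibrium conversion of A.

Take 1 mol A as basis and let X be its fractional conversion, so ξ = X.
At extent ξ: n_A = 1 − X; n_B = 2 − 2X; n_D = X.
Summing: n_T = 3 − 2X.
With p_i = (n_i/n_T)P, Kp = p_D / (p_A p_B^2).
This yields a degree-3 equation in X; solving on (0,1), X = 0.477.

X = 0.477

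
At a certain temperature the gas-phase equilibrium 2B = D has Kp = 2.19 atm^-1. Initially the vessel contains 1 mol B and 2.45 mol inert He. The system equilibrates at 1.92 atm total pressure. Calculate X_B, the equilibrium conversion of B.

X = 0.546

Take 1 mol B as basis and let X be its fractional conversion, so ξ = 0.5X.
Mole table: n_B = 1 − X; n_D = 0.5X; n_I = 2.45 (inert).
Total moles n_T = 3.45 − 0.5X.
y_i = n_i/n_T, p_i = y_i·P. Kp = p_D / (p_B^2).
Equating to 2.19 atm^-1 and solving on 0 < X < 1: X = 0.546.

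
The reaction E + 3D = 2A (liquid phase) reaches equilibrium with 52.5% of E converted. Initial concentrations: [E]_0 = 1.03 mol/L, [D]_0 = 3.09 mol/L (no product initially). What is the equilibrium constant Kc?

Kc = 0.756 (mol/L)^-2

Let X = conversion of E.
Concentrations: [E] = 1.03 − 1.03X; [D] = 3.09 − 3.09X; [A] = 2.06X.
At X = 0.525: [E] = 0.489, [D] = 1.47, [A] = 1.08.
Kc = [A]^2 / ([E] [D]^3) = 0.756 (mol/L)^-2.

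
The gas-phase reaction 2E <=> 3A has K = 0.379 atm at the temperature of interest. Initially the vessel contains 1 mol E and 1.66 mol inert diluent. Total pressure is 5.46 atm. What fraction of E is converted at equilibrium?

Basis: 1 mol E initially; let X = conversion of E. Extent ξ = 0.5X.
Moles: n_E = 1 − X; n_A = 1.5X; n_I = 1.66 (inert).
Summing: n_T = 2.66 + 0.5X.
y_i = n_i/n_T, p_i = y_i·P. K = p_A^3 / (p_E^2).
Equating to 0.379 atm and solving on 0 < X < 1: X = 0.304.

X = 0.304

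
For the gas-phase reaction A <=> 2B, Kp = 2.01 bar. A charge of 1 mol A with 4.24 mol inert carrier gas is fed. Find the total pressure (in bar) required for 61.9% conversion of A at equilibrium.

Let X = conversion of A (basis 1 mol A); extent of reaction ξ = X.
Mole table: n_A = 1 − X; n_B = 2X; n_I = 4.24 (inert).
n_T = Σnᵢ = 5.24 + X.
Kp = p_B^2 / (p_A) with p_i = (n_i/n_T)·P.
At X = 0.619: the mole-fraction product g(X) = Π y_i^ν_i = 0.6866. Since Kp = g(X)·P^{1}, P = (Kp/g)^(1/1) = (2.01/0.6866)^(1/1) = 2.93 bar.

P = 2.93 bar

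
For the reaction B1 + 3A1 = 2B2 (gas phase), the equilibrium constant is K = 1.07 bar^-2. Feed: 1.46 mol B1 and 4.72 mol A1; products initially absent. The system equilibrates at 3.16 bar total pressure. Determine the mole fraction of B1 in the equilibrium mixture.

Take 1.46 mol B1 as basis and let X be its fractional conversion, so ξ = 1.46X.
At extent ξ: n_B1 = 1.46 − 1.46X; n_A1 = 4.72 − 4.38X; n_B2 = 2.92X.
n_T = Σnᵢ = 6.18 − 2.92X.
y_i = n_i/n_T, p_i = y_i·P. K = p_B2^2 / (p_B1 p_A1^3).
Setting this equal to 1.07 bar^-2 and taking the physical root (0 < X < 1) gives X = 0.595.
Then n_B1 = 0.591, n_T = 4.44, so y_B1 = 0.133.

y_B1 = 0.133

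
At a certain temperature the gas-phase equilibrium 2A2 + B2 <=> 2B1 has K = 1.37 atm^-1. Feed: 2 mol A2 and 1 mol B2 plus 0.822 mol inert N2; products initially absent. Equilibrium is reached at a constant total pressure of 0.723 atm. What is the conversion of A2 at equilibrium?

X = 0.307

Let X = conversion of A2 (basis 2 mol A2); extent of reaction ξ = X.
Mole table: n_A2 = 2 − 2X; n_B2 = 1 − X; n_B1 = 2X; n_I = 0.822 (inert).
Total moles n_T = 3.82 − X.
With p_i = (n_i/n_T)P, K = p_B1^2 / (p_A2^2 p_B2).
Substituting and setting equal to 1.37 atm^-1 gives a polynomial in X; the root in (0,1) is X = 0.307.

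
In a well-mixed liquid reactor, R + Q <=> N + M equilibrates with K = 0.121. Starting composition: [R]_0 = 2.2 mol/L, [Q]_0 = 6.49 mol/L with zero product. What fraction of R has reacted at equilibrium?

Let X = conversion of R; extent ξ = 2.2·X mol/L.
Concentrations: [R] = 2.2 − 2.2X; [Q] = 6.49 − 2.2X; [N] = 2.2X; [M] = 2.2X.
K = [N] [M] / ([R] [Q]).
Solving K = 0.121 for X ∈ (0,1): X = 0.421.

X = 0.421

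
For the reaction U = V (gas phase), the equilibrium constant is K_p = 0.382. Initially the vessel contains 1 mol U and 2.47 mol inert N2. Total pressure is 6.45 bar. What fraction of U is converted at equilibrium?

Take 1 mol U as basis and let X be its fractional conversion, so ξ = X.
Moles: n_U = 1 − X; n_V = X; n_I = 2.47 (inert).
Total moles n_T = 3.47 (Δν = 0, constant).
With p_i = (n_i/n_T)P, K_p = p_V / (p_U).
Equating to 0.382 and solving on 0 < X < 1: X = 0.276.

X = 0.276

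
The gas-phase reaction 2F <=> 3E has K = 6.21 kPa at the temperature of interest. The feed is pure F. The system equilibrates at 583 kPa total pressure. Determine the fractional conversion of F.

Let X = conversion of F (basis 1 mol F); extent of reaction ξ = 0.5X.
Species balance: n_F = 1 − X; n_E = 1.5X.
Total moles n_T = 1 + 0.5X.
y_i = n_i/n_T, p_i = y_i·P. K = p_E^3 / (p_F^2).
Equating to 6.21 kPa and solving on 0 < X < 1: X = 0.136.

X = 0.136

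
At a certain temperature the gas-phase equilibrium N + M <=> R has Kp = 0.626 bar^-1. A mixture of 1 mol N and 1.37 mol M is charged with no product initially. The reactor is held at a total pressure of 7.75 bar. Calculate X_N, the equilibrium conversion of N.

Basis: 1 mol N initially; let X = conversion of N. Extent ξ = X.
Species balance: n_N = 1 − X; n_M = 1.37 − X; n_R = X.
n_T = Σnᵢ = 2.37 − X.
Mole fractions y_i = n_i/n_T; Kp = p_R / (p_N p_M) with p_i = y_i·P.
Equating to 0.626 bar^-1 and solving on 0 < X < 1: X = 0.667.

X = 0.667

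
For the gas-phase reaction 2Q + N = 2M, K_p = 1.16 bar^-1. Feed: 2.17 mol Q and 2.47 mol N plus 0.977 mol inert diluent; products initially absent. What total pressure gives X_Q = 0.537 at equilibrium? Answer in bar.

P = 3.09 bar

Take 2.17 mol Q as basis and let X be its fractional conversion, so ξ = 1.08X.
At extent ξ: n_Q = 2.17 − 2.17X; n_N = 2.47 − 1.08X; n_M = 2.17X; n_I = 0.977 (inert).
Total moles n_T = 5.62 − 1.08X.
K_p = p_M^2 / (p_Q^2 p_N) with p_i = (n_i/n_T)·P.
At X = 0.537: the mole-fraction product g(X) = Π y_i^ν_i = 3.588. Since K_p = g(X)·P^{-1}, P = (g/K_p)^(1/1) = (3.588/1.16)^(1/1) = 3.09 bar.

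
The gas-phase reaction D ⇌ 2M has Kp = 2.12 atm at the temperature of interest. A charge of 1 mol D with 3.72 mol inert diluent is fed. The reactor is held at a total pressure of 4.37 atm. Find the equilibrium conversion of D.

Take 1 mol D as basis and let X be its fractional conversion, so ξ = X.
Moles: n_D = 1 − X; n_M = 2X; n_I = 3.72 (inert).
Summing: n_T = 4.72 + X.
Mole fractions y_i = n_i/n_T; Kp = p_M^2 / (p_D) with p_i = y_i·P.
This yields a degree-2 equation in X; solving on (0,1), X = 0.541.

X = 0.541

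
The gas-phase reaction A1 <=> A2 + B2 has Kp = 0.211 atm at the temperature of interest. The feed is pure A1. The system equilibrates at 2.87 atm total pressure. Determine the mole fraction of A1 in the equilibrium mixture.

y_A1 = 0.585

Take 1 mol A1 as basis and let X be its fractional conversion, so ξ = X.
At extent ξ: n_A1 = 1 − X; n_A2 = X; n_B2 = X.
Summing: n_T = 1 + X.
With p_i = (n_i/n_T)P, Kp = p_A2 p_B2 / (p_A1).
Setting this equal to 0.211 atm and taking the physical root (0 < X < 1) gives X = 0.262.
Then n_A1 = 0.738, n_T = 1.26, so y_A1 = 0.585.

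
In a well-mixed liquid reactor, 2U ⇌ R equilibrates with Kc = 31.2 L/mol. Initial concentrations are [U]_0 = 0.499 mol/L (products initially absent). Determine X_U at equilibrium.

X = 0.836

Let X = conversion of U; extent ξ = 0.499X/2 mol/L.
Concentrations: [U] = 0.499 − 0.499X; [R] = 0.249X.
Kc = [R] / ([U]^2).
This equals 31.2 at X = 0.836 (the root in 0 < X < 1).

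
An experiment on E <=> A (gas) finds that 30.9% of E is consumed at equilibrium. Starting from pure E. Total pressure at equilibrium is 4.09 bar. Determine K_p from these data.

Take 1 mol E as basis and let X be its fractional conversion, so ξ = X.
Mole table: n_E = 1 − X; n_A = X.
Since Δν = 0, n_T = 1 throughout.
At X = 0.309: n_E = 0.691, n_A = 0.309, n_T = 1.
p_i = (n_i/n_T)·P. K_p = p_A / (p_E) = 0.447.

K_p = 0.447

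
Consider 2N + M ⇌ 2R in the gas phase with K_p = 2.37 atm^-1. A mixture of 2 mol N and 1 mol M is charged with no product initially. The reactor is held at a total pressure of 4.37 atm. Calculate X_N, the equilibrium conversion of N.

Take 2 mol N as basis and let X be its fractional conversion, so ξ = X.
Species balance: n_N = 2 − 2X; n_M = 1 − X; n_R = 2X.
Total moles n_T = 3 − X.
Mole fractions y_i = n_i/n_T; K_p = p_R^2 / (p_N^2 p_M) with p_i = y_i·P.
This yields a degree-3 equation in X; solving on (0,1), X = 0.574.

X = 0.574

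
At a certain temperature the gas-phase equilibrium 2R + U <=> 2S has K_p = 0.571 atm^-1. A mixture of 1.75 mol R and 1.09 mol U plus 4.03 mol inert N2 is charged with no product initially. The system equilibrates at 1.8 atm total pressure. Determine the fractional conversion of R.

X = 0.267

Take 1.75 mol R as basis and let X be its fractional conversion, so ξ = 0.875X.
At extent ξ: n_R = 1.75 − 1.75X; n_U = 1.09 − 0.875X; n_S = 1.75X; n_I = 4.03 (inert).
Summing: n_T = 6.87 − 0.875X.
With p_i = (n_i/n_T)P, K_p = p_S^2 / (p_R^2 p_U).
This yields a degree-3 equation in X; solving on (0,1), X = 0.267.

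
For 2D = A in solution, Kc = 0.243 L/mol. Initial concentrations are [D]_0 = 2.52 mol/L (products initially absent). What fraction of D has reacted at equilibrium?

Let X = conversion of D; extent ξ = 2.52X/2 mol/L.
Concentrations: [D] = 2.52 − 2.52X; [A] = 1.26X.
Kc = [A] / ([D]^2).
This equals 0.243 at X = 0.417 (the root in 0 < X < 1).

X = 0.417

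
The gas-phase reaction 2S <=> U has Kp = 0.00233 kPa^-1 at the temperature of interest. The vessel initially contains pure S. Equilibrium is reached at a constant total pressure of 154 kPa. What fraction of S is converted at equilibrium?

Take 1 mol S as basis and let X be its fractional conversion, so ξ = 0.5X.
Mole table: n_S = 1 − X; n_U = 0.5X.
Total moles n_T = 1 − 0.5X.
y_i = n_i/n_T, p_i = y_i·P. Kp = p_U / (p_S^2).
This yields a degree-2 equation in X; solving on (0,1), X = 0.359.

X = 0.359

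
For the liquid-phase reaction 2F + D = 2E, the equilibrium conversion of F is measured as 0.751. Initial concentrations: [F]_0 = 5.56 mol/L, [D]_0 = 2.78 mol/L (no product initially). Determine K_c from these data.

Let X = conversion of F.
Concentrations: [F] = 5.56 − 5.56X; [D] = 2.78 − 2.78X; [E] = 5.56X.
At X = 0.751: [F] = 1.38, [D] = 0.692, [E] = 4.18.
K_c = [E]^2 / ([F]^2 [D]) = 13.1 L/mol.

K_c = 13.1 L/mol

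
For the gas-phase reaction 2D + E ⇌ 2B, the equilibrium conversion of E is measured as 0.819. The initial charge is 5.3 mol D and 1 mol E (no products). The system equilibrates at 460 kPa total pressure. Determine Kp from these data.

Let X = conversion of E (basis 1 mol E); extent of reaction ξ = X.
Moles: n_D = 5.3 − 2X; n_E = 1 − X; n_B = 2X.
Summing: n_T = 6.3 − X.
At X = 0.819: n_D = 3.66, n_E = 0.181, n_B = 1.64, n_T = 5.48.
p_i = (n_i/n_T)·P. Kp = p_B^2 / (p_D^2 p_E) = 0.0132 kPa^-1.

Kp = 0.0132 kPa^-1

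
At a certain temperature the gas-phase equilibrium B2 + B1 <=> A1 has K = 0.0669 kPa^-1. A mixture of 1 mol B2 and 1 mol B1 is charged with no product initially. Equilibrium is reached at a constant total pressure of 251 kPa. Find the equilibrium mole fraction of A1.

y_A1 = 0.617

Take 1 mol B2 as basis and let X be its fractional conversion, so ξ = X.
Mole table: n_B2 = 1 − X; n_B1 = 1 − X; n_A1 = X.
Total moles n_T = 2 − X.
y_i = n_i/n_T, p_i = y_i·P. K = p_A1 / (p_B2 p_B1).
Setting this equal to 0.0669 kPa^-1 and taking the physical root (0 < X < 1) gives X = 0.763.
Then n_A1 = 0.763, n_T = 1.24, so y_A1 = 0.617.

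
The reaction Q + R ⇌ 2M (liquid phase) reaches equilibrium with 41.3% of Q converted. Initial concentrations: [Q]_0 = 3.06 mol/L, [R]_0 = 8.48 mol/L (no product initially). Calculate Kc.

Kc = 0.493

Let X = conversion of Q.
Concentrations: [Q] = 3.06 − 3.06X; [R] = 8.48 − 3.06X; [M] = 6.12X.
At X = 0.413: [Q] = 1.8, [R] = 7.22, [M] = 2.53.
Kc = [M]^2 / ([Q] [R]) = 0.493.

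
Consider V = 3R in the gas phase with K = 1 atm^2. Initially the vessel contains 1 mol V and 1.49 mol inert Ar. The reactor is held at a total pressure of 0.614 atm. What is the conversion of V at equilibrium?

Take 1 mol V as basis and let X be its fractional conversion, so ξ = X.
Mole table: n_V = 1 − X; n_R = 3X; n_I = 1.49 (inert).
n_T = Σnᵢ = 2.49 + 2X.
y_i = n_i/n_T, p_i = y_i·P. K = p_R^3 / (p_V).
Equating to 1 atm^2 and solving on 0 < X < 1: X = 0.739.

X = 0.739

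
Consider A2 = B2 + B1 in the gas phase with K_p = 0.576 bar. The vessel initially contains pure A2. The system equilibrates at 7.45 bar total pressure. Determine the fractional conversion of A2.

Let X = conversion of A2 (basis 1 mol A2); extent of reaction ξ = X.
Moles: n_A2 = 1 − X; n_B2 = X; n_B1 = X.
Total moles n_T = 1 + X.
With p_i = (n_i/n_T)P, K_p = p_B2 p_B1 / (p_A2).
Equating to 0.576 bar and solving on 0 < X < 1: X = 0.268.

X = 0.268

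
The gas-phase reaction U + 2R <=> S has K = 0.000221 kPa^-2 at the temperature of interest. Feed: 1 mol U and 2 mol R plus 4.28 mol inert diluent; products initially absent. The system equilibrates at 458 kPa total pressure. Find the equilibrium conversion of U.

X = 0.522

Basis: 1 mol U initially; let X = conversion of U. Extent ξ = X.
At extent ξ: n_U = 1 − X; n_R = 2 − 2X; n_S = X; n_I = 4.28 (inert).
n_T = Σnᵢ = 7.28 − 2X.
Mole fractions y_i = n_i/n_T; K = p_S / (p_U p_R^2) with p_i = y_i·P.
Substituting and setting equal to 0.000221 kPa^-2 gives a polynomial in X; the root in (0,1) is X = 0.522.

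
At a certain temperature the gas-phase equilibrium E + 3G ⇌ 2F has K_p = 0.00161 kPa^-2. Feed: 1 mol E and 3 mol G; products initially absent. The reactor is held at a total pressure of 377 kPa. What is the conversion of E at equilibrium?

X = 0.780

Basis: 1 mol E initially; let X = conversion of E. Extent ξ = X.
At extent ξ: n_E = 1 − X; n_G = 3 − 3X; n_F = 2X.
Summing: n_T = 4 − 2X.
y_i = n_i/n_T, p_i = y_i·P. K_p = p_F^2 / (p_E p_G^3).
This yields a degree-4 equation in X; solving on (0,1), X = 0.780.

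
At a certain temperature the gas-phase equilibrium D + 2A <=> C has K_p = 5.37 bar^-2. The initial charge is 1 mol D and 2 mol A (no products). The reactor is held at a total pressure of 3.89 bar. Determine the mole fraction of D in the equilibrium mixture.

Basis: 1 mol D initially; let X = conversion of D. Extent ξ = X.
Species balance: n_D = 1 − X; n_A = 2 − 2X; n_C = X.
Total moles n_T = 3 − 2X.
With p_i = (n_i/n_T)P, K_p = p_C / (p_D p_A^2).
Equating to 5.37 bar^-2 and solving on 0 < X < 1: X = 0.834.
Then n_D = 0.166, n_T = 1.33, so y_D = 0.124.

y_D = 0.124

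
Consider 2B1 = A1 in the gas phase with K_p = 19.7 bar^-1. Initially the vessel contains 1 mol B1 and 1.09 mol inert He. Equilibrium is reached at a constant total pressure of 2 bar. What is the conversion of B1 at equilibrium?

Let X = conversion of B1 (basis 1 mol B1); extent of reaction ξ = 0.5X.
Moles: n_B1 = 1 − X; n_A1 = 0.5X; n_I = 1.09 (inert).
n_T = Σnᵢ = 2.09 − 0.5X.
y_i = n_i/n_T, p_i = y_i·P. K_p = p_A1 / (p_B1^2).
Setting this equal to 19.7 bar^-1 and taking the physical root (0 < X < 1) gives X = 0.865.

X = 0.865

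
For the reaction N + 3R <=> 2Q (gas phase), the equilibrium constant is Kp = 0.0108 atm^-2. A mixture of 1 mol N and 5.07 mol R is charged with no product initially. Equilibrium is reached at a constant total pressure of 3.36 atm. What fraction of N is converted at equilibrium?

X = 0.245

Let X = conversion of N (basis 1 mol N); extent of reaction ξ = X.
Species balance: n_N = 1 − X; n_R = 5.07 − 3X; n_Q = 2X.
Total moles n_T = 6.07 − 2X.
With p_i = (n_i/n_T)P, Kp = p_Q^2 / (p_N p_R^3).
Equating to 0.0108 atm^-2 and solving on 0 < X < 1: X = 0.245.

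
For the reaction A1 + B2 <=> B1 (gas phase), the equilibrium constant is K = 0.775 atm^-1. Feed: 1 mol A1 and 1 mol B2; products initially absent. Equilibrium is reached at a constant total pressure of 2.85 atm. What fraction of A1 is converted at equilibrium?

X = 0.442

Basis: 1 mol A1 initially; let X = conversion of A1. Extent ξ = X.
Mole table: n_A1 = 1 − X; n_B2 = 1 − X; n_B1 = X.
Total moles n_T = 2 − X.
Mole fractions y_i = n_i/n_T; K = p_B1 / (p_A1 p_B2) with p_i = y_i·P.
This yields a degree-2 equation in X; solving on (0,1), X = 0.442.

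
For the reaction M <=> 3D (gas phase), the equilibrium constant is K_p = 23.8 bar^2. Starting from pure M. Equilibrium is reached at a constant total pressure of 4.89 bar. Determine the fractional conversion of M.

Basis: 1 mol M initially; let X = conversion of M. Extent ξ = X.
Moles: n_M = 1 − X; n_D = 3X.
n_T = Σnᵢ = 1 + 2X.
y_i = n_i/n_T, p_i = y_i·P. K_p = p_D^3 / (p_M).
Substituting and setting equal to 23.8 bar^2 gives a polynomial in X; the root in (0,1) is X = 0.417.

X = 0.417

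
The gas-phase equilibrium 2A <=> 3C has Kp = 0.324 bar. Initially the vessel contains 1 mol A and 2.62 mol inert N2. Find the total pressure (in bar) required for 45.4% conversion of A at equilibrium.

P = 1.18 bar

Take 1 mol A as basis and let X be its fractional conversion, so ξ = 0.5X.
At extent ξ: n_A = 1 − X; n_C = 1.5X; n_I = 2.62 (inert).
n_T = Σnᵢ = 3.62 + 0.5X.
Kp = p_C^3 / (p_A^2) with p_i = (n_i/n_T)·P.
At X = 0.454: the mole-fraction product g(X) = Π y_i^ν_i = 0.2754. Since Kp = g(X)·P^{1}, P = (Kp/g)^(1/1) = (0.324/0.2754)^(1/1) = 1.18 bar.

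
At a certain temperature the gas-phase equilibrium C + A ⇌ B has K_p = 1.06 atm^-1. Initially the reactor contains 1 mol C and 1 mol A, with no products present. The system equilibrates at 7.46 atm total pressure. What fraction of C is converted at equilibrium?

X = 0.665

Basis: 1 mol C initially; let X = conversion of C. Extent ξ = X.
Moles: n_C = 1 − X; n_A = 1 − X; n_B = X.
Summing: n_T = 2 − X.
With p_i = (n_i/n_T)P, K_p = p_B / (p_C p_A).
Equating to 1.06 atm^-1 and solving on 0 < X < 1: X = 0.665.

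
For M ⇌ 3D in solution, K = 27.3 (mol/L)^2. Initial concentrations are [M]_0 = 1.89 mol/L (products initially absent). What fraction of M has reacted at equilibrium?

X = 0.516

Let X = conversion of M; extent ξ = 1.89·X mol/L.
Concentrations: [M] = 1.89 − 1.89X; [D] = 5.67X.
K = [D]^3 / ([M]).
This equals 27.3 at X = 0.516 (the root in 0 < X < 1).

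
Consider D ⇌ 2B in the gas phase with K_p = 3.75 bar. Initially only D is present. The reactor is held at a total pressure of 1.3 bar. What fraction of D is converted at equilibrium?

X = 0.647

Let X = conversion of D (basis 1 mol D); extent of reaction ξ = X.
Mole table: n_D = 1 − X; n_B = 2X.
n_T = Σnᵢ = 1 + X.
With p_i = (n_i/n_T)P, K_p = p_B^2 / (p_D).
Setting this equal to 3.75 bar and taking the physical root (0 < X < 1) gives X = 0.647.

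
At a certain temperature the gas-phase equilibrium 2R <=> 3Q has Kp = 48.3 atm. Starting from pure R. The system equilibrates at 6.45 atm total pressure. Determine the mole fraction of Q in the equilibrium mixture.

Let X = conversion of R (basis 1 mol R); extent of reaction ξ = 0.5X.
Species balance: n_R = 1 − X; n_Q = 1.5X.
n_T = Σnᵢ = 1 + 0.5X.
y_i = n_i/n_T, p_i = y_i·P. Kp = p_Q^3 / (p_R^2).
Substituting and setting equal to 48.3 atm gives a polynomial in X; the root in (0,1) is X = 0.677.
Then n_Q = 1.02, n_T = 1.34, so y_Q = 0.759.

y_Q = 0.759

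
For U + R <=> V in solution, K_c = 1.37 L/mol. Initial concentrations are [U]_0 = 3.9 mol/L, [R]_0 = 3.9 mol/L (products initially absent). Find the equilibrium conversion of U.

Let X = conversion of U; extent ξ = 3.9·X mol/L.
Concentrations: [U] = 3.9 − 3.9X; [R] = 3.9 − 3.9X; [V] = 3.9X.
K_c = [V] / ([U] [R]).
This equals 1.37 at X = 0.651 (the root in 0 < X < 1).

X = 0.651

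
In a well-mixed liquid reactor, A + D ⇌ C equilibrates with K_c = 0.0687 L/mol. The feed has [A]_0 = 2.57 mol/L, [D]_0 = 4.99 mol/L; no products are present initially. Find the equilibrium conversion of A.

X = 0.232

Let X = conversion of A; extent ξ = 2.57·X mol/L.
Concentrations: [A] = 2.57 − 2.57X; [D] = 4.99 − 2.57X; [C] = 2.57X.
K_c = [C] / ([A] [D]).
Equating to 0.0687 L/mol: the physical root is X = 0.232.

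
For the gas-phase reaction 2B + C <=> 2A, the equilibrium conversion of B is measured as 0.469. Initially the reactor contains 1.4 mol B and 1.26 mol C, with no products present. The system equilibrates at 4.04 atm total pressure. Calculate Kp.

Kp = 0.483 atm^-1

Take 1.4 mol B as basis and let X be its fractional conversion, so ξ = 0.7X.
Mole table: n_B = 1.4 − 1.4X; n_C = 1.26 − 0.7X; n_A = 1.4X.
n_T = Σnᵢ = 2.66 − 0.7X.
At X = 0.469: n_B = 0.743, n_C = 0.932, n_A = 0.657, n_T = 2.33.
p_i = (n_i/n_T)·P. Kp = p_A^2 / (p_B^2 p_C) = 0.483 atm^-1.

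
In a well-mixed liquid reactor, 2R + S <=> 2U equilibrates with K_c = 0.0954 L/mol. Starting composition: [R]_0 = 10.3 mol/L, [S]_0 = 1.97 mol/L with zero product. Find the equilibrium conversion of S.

X = 0.576

Let X = conversion of S; extent ξ = 1.97·X mol/L.
Concentrations: [R] = 10.3 − 3.94X; [S] = 1.97 − 1.97X; [U] = 3.94X.
K_c = [U]^2 / ([R]^2 [S]).
This equals 0.0954 at X = 0.576 (the root in 0 < X < 1).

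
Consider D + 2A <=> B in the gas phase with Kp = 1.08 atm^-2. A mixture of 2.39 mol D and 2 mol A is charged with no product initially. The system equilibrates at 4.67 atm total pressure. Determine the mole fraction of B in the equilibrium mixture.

Let X = conversion of A (basis 2 mol A); extent of reaction ξ = X.
Mole table: n_D = 2.39 − X; n_A = 2 − 2X; n_B = X.
Total moles n_T = 4.39 − 2X.
With p_i = (n_i/n_T)P, Kp = p_B / (p_D p_A^2).
Setting this equal to 1.08 atm^-2 and taking the physical root (0 < X < 1) gives X = 0.796.
Then n_B = 0.796, n_T = 2.8, so y_B = 0.285.

y_B = 0.285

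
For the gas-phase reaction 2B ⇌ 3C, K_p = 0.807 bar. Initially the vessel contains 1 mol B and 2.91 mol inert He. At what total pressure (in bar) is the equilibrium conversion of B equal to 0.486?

P = 2.29 bar

Let X = conversion of B (basis 1 mol B); extent of reaction ξ = 0.5X.
Mole table: n_B = 1 − X; n_C = 1.5X; n_I = 2.91 (inert).
Summing: n_T = 3.91 + 0.5X.
K_p = p_C^3 / (p_B^2) with p_i = (n_i/n_T)·P.
At X = 0.486: the mole-fraction product g(X) = Π y_i^ν_i = 0.3531. Since K_p = g(X)·P^{1}, P = (K_p/g)^(1/1) = (0.807/0.3531)^(1/1) = 2.29 bar.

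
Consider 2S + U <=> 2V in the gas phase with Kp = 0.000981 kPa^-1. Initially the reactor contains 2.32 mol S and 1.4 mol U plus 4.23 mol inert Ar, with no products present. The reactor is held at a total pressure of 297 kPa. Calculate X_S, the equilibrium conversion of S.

X = 0.175

Let X = conversion of S (basis 2.32 mol S); extent of reaction ξ = 1.16X.
Mole table: n_S = 2.32 − 2.32X; n_U = 1.4 − 1.16X; n_V = 2.32X; n_I = 4.23 (inert).
Total moles n_T = 7.95 − 1.16X.
Mole fractions y_i = n_i/n_T; Kp = p_V^2 / (p_S^2 p_U) with p_i = y_i·P.
Equating to 0.000981 kPa^-1 and solving on 0 < X < 1: X = 0.175.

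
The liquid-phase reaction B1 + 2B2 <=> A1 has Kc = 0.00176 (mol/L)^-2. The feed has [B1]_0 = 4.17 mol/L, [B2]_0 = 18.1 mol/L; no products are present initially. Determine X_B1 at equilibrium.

Let X = conversion of B1; extent ξ = 4.17·X mol/L.
Concentrations: [B1] = 4.17 − 4.17X; [B2] = 18.1 − 8.34X; [A1] = 4.17X.
Kc = [A1] / ([B1] [B2]^2).
Solving Kc = 0.00176 for X ∈ (0,1): X = 0.300.

X = 0.300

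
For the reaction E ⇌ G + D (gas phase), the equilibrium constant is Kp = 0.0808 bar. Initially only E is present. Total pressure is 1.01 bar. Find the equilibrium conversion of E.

Basis: 1 mol E initially; let X = conversion of E. Extent ξ = X.
Moles: n_E = 1 − X; n_G = X; n_D = X.
n_T = Σnᵢ = 1 + X.
y_i = n_i/n_T, p_i = y_i·P. Kp = p_G p_D / (p_E).
This yields a degree-2 equation in X; solving on (0,1), X = 0.272.

X = 0.272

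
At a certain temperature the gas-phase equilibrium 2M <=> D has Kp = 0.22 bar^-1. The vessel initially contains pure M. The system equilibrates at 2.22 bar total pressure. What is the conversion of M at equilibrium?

Take 1 mol M as basis and let X be its fractional conversion, so ξ = 0.5X.
Mole table: n_M = 1 − X; n_D = 0.5X.
Summing: n_T = 1 − 0.5X.
y_i = n_i/n_T, p_i = y_i·P. Kp = p_D / (p_M^2).
Equating to 0.22 bar^-1 and solving on 0 < X < 1: X = 0.418.

X = 0.418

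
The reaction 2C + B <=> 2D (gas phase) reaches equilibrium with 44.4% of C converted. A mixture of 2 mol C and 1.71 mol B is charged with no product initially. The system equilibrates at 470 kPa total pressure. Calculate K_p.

Basis: 2 mol C initially; let X = conversion of C. Extent ξ = X.
Mole table: n_C = 2 − 2X; n_B = 1.71 − X; n_D = 2X.
Summing: n_T = 3.71 − X.
At X = 0.444: n_C = 1.11, n_B = 1.27, n_D = 0.888, n_T = 3.27.
p_i = (n_i/n_T)·P. K_p = p_D^2 / (p_C^2 p_B) = 0.0035 kPa^-1.

K_p = 0.0035 kPa^-1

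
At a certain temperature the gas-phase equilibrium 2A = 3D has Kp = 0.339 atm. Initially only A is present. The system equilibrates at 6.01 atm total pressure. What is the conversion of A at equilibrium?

Let X = conversion of A (basis 1 mol A); extent of reaction ξ = 0.5X.
Mole table: n_A = 1 − X; n_D = 1.5X.
Summing: n_T = 1 + 0.5X.
y_i = n_i/n_T, p_i = y_i·P. Kp = p_D^3 / (p_A^2).
Setting this equal to 0.339 atm and taking the physical root (0 < X < 1) gives X = 0.224.

X = 0.224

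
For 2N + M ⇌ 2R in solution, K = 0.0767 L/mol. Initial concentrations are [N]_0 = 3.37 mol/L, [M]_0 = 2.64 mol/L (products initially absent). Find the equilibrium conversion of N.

X = 0.289

Let X = conversion of N; extent ξ = 3.37X/2 mol/L.
Concentrations: [N] = 3.37 − 3.37X; [M] = 2.64 − 1.69X; [R] = 3.37X.
K = [R]^2 / ([N]^2 [M]).
Solving K = 0.0767 for X ∈ (0,1): X = 0.289.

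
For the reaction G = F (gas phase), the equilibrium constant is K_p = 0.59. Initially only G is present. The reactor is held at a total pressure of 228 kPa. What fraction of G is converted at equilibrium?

Take 1 mol G as basis and let X be its fractional conversion, so ξ = X.
At extent ξ: n_G = 1 − X; n_F = X.
Since Δν = 0, n_T = 1 throughout.
With p_i = (n_i/n_T)P, K_p = p_F / (p_G).
Equating to 0.59 and solving on 0 < X < 1: X = 0.371.

X = 0.371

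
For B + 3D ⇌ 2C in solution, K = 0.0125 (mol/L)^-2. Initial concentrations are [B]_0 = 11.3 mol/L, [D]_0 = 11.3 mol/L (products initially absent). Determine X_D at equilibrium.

X = 0.538

Let X = conversion of D; extent ξ = 11.3X/3 mol/L.
Concentrations: [B] = 11.3 − 3.77X; [D] = 11.3 − 11.3X; [C] = 7.53X.
K = [C]^2 / ([B] [D]^3).
Setting equal to 0.0125 and solving for X on (0,1) gives X = 0.538.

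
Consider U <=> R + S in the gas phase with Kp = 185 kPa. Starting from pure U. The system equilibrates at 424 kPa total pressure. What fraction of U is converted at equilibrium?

X = 0.551

Let X = conversion of U (basis 1 mol U); extent of reaction ξ = X.
Moles: n_U = 1 − X; n_R = X; n_S = X.
Total moles n_T = 1 + X.
y_i = n_i/n_T, p_i = y_i·P. Kp = p_R p_S / (p_U).
Substituting and setting equal to 185 kPa gives a polynomial in X; the root in (0,1) is X = 0.551.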